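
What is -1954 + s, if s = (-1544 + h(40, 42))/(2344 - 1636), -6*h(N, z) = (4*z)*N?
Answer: -115508/59 ≈ -1957.8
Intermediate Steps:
h(N, z) = -2*N*z/3 (h(N, z) = -4*z*N/6 = -2*N*z/3)
s = -222/59 (s = (-1544 - ⅔*40*42)/(2344 - 1636) = (-1544 - 1120)/708 = -2664*1/708 = -222/59 ≈ -3.7627)
-1954 + s = -1954 - 222/59 = -115508/59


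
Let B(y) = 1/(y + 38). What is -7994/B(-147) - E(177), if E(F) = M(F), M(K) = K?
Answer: 871169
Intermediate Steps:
B(y) = 1/(38 + y)
E(F) = F
-7994/B(-147) - E(177) = -7994/(1/(38 - 147)) - 1*177 = -7994/(1/(-109)) - 177 = -7994/(-1/109) - 177 = -7994*(-109) - 177 = 871346 - 177 = 871169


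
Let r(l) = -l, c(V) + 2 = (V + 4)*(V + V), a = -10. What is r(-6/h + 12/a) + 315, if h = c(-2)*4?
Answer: 6321/20 ≈ 316.05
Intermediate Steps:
c(V) = -2 + 2*V*(4 + V) (c(V) = -2 + (V + 4)*(V + V) = -2 + (4 + V)*(2*V) = -2 + 2*V*(4 + V))
h = -40 (h = (-2 + 2*(-2)**2 + 8*(-2))*4 = (-2 + 2*4 - 16)*4 = (-2 + 8 - 16)*4 = -10*4 = -40)
r(-6/h + 12/a) + 315 = -(-6/(-40) + 12/(-10)) + 315 = -(-6*(-1/40) + 12*(-1/10)) + 315 = -(3/20 - 6/5) + 315 = -1*(-21/20) + 315 = 21/20 + 315 = 6321/20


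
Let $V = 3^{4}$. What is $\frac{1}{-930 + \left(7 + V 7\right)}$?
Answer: $- \frac{1}{356} \approx -0.002809$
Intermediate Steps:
$V = 81$
$\frac{1}{-930 + \left(7 + V 7\right)} = \frac{1}{-930 + \left(7 + 81 \cdot 7\right)} = \frac{1}{-930 + \left(7 + 567\right)} = \frac{1}{-930 + 574} = \frac{1}{-356} = - \frac{1}{356}$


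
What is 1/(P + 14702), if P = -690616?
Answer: -1/675914 ≈ -1.4795e-6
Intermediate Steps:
1/(P + 14702) = 1/(-690616 + 14702) = 1/(-675914) = -1/675914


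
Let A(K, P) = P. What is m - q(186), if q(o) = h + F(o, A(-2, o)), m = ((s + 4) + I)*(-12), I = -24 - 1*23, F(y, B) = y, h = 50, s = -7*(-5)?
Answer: -140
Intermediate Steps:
s = 35
I = -47 (I = -24 - 23 = -47)
m = 96 (m = ((35 + 4) - 47)*(-12) = (39 - 47)*(-12) = -8*(-12) = 96)
q(o) = 50 + o
m - q(186) = 96 - (50 + 186) = 96 - 1*236 = 96 - 236 = -140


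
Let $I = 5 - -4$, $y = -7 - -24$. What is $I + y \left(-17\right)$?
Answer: $-280$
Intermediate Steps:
$y = 17$ ($y = -7 + 24 = 17$)
$I = 9$ ($I = 5 + 4 = 9$)
$I + y \left(-17\right) = 9 + 17 \left(-17\right) = 9 - 289 = -280$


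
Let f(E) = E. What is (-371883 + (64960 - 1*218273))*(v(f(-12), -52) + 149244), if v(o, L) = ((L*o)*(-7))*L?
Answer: -197673270480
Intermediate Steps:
v(o, L) = -7*o*L² (v(o, L) = (-7*L*o)*L = -7*o*L²)
(-371883 + (64960 - 1*218273))*(v(f(-12), -52) + 149244) = (-371883 + (64960 - 1*218273))*(-7*(-12)*(-52)² + 149244) = (-371883 + (64960 - 218273))*(-7*(-12)*2704 + 149244) = (-371883 - 153313)*(227136 + 149244) = -525196*376380 = -197673270480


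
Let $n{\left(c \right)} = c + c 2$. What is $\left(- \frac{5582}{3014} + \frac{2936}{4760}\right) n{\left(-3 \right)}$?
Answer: $\frac{9968184}{896665} \approx 11.117$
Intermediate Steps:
$n{\left(c \right)} = 3 c$ ($n{\left(c \right)} = c + 2 c = 3 c$)
$\left(- \frac{5582}{3014} + \frac{2936}{4760}\right) n{\left(-3 \right)} = \left(- \frac{5582}{3014} + \frac{2936}{4760}\right) 3 \left(-3\right) = \left(\left(-5582\right) \frac{1}{3014} + 2936 \cdot \frac{1}{4760}\right) \left(-9\right) = \left(- \frac{2791}{1507} + \frac{367}{595}\right) \left(-9\right) = \left(- \frac{1107576}{896665}\right) \left(-9\right) = \frac{9968184}{896665}$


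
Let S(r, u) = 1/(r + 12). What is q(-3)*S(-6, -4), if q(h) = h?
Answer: -½ ≈ -0.50000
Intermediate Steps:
S(r, u) = 1/(12 + r)
q(-3)*S(-6, -4) = -3/(12 - 6) = -3/6 = -3*⅙ = -½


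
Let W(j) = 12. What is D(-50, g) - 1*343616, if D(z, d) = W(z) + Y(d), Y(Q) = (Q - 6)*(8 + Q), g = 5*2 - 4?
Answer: -343604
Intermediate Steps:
g = 6 (g = 10 - 4 = 6)
Y(Q) = (-6 + Q)*(8 + Q)
D(z, d) = -36 + d**2 + 2*d (D(z, d) = 12 + (-48 + d**2 + 2*d) = -36 + d**2 + 2*d)
D(-50, g) - 1*343616 = (-36 + 6**2 + 2*6) - 1*343616 = (-36 + 36 + 12) - 343616 = 12 - 343616 = -343604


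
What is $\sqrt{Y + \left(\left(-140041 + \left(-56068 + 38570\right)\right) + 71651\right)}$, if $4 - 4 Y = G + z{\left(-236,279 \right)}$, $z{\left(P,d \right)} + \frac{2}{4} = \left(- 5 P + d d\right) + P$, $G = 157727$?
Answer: $\frac{i \sqrt{2320238}}{4} \approx 380.81 i$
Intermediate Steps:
$z{\left(P,d \right)} = - \frac{1}{2} + d^{2} - 4 P$ ($z{\left(P,d \right)} = - \frac{1}{2} - \left(4 P - d d\right) = - \frac{1}{2} - \left(- d^{2} + 4 P\right) = - \frac{1}{2} + d^{2} - 4 P$)
$Y = - \frac{473015}{8}$ ($Y = 1 - \frac{157727 - \left(- \frac{1887}{2} - 77841\right)}{4} = 1 - \frac{157727 + \left(- \frac{1}{2} + 77841 + 944\right)}{4} = 1 - \frac{157727 + \frac{157569}{2}}{4} = 1 - \frac{473023}{8} = - \frac{473015}{8} \approx -59127.0$)
$\sqrt{Y + \left(\left(-140041 + \left(-56068 + 38570\right)\right) + 71651\right)} = \sqrt{- \frac{473015}{8} + \left(\left(-140041 + \left(-56068 + 38570\right)\right) + 71651\right)} = \sqrt{- \frac{473015}{8} + \left(\left(-140041 - 17498\right) + 71651\right)} = \sqrt{- \frac{473015}{8} + \left(-157539 + 71651\right)} = \sqrt{- \frac{473015}{8} - 85888} = \sqrt{- \frac{1160119}{8}} = \frac{i \sqrt{2320238}}{4}$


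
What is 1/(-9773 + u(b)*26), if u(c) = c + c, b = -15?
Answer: -1/10553 ≈ -9.4760e-5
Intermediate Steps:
u(c) = 2*c
1/(-9773 + u(b)*26) = 1/(-9773 + (2*(-15))*26) = 1/(-9773 - 30*26) = 1/(-9773 - 780) = 1/(-10553) = -1/10553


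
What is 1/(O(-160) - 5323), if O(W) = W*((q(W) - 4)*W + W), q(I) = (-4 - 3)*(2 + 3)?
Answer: -1/978123 ≈ -1.0224e-6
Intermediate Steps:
q(I) = -35 (q(I) = -7*5 = -35)
O(W) = -38*W² (O(W) = W*((-35 - 4)*W + W) = W*(-39*W + W) = W*(-38*W) = -38*W²)
1/(O(-160) - 5323) = 1/(-38*(-160)² - 5323) = 1/(-38*25600 - 5323) = 1/(-972800 - 5323) = 1/(-978123) = -1/978123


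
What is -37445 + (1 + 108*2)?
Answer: -37228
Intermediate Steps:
-37445 + (1 + 108*2) = -37445 + (1 + 216) = -37445 + 217 = -37228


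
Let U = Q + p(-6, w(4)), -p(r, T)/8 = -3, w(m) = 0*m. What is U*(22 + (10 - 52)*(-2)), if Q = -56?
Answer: -3392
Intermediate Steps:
w(m) = 0
p(r, T) = 24 (p(r, T) = -8*(-3) = 24)
U = -32 (U = -56 + 24 = -32)
U*(22 + (10 - 52)*(-2)) = -32*(22 + (10 - 52)*(-2)) = -32*(22 - 42*(-2)) = -32*(22 + 84) = -32*106 = -3392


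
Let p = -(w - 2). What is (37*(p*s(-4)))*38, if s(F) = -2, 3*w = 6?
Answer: 0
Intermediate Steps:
w = 2 (w = (1/3)*6 = 2)
p = 0 (p = -(2 - 2) = -1*0 = 0)
(37*(p*s(-4)))*38 = (37*(0*(-2)))*38 = (37*0)*38 = 0*38 = 0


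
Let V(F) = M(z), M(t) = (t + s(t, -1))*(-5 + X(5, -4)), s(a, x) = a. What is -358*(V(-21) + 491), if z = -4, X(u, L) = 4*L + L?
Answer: -247378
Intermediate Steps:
X(u, L) = 5*L
M(t) = -50*t (M(t) = (t + t)*(-5 + 5*(-4)) = (2*t)*(-5 - 20) = (2*t)*(-25) = -50*t)
V(F) = 200 (V(F) = -50*(-4) = 200)
-358*(V(-21) + 491) = -358*(200 + 491) = -358*691 = -247378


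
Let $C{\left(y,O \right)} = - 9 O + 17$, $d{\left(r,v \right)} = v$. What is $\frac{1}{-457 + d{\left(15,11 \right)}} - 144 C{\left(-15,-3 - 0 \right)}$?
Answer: $- \frac{2825857}{446} \approx -6336.0$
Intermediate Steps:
$C{\left(y,O \right)} = 17 - 9 O$
$\frac{1}{-457 + d{\left(15,11 \right)}} - 144 C{\left(-15,-3 - 0 \right)} = \frac{1}{-457 + 11} - 144 \left(17 - 9 \left(-3 - 0\right)\right) = \frac{1}{-446} - 144 \left(17 - 9 \left(-3 + 0\right)\right) = - \frac{1}{446} - 144 \left(17 - -27\right) = - \frac{1}{446} - 144 \left(17 + 27\right) = - \frac{1}{446} - 6336 = - \frac{2825857}{446}$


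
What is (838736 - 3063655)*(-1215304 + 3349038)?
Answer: -4747385317546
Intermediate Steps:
(838736 - 3063655)*(-1215304 + 3349038) = -2224919*2133734 = -4747385317546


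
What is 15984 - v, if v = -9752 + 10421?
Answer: 15315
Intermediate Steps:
v = 669
15984 - v = 15984 - 1*669 = 15984 - 669 = 15315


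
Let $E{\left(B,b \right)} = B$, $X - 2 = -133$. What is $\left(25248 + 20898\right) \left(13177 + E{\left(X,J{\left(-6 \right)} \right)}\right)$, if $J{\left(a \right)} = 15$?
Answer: $602020716$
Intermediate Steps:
$X = -131$ ($X = 2 - 133 = -131$)
$\left(25248 + 20898\right) \left(13177 + E{\left(X,J{\left(-6 \right)} \right)}\right) = \left(25248 + 20898\right) \left(13177 - 131\right) = 46146 \cdot 13046 = 602020716$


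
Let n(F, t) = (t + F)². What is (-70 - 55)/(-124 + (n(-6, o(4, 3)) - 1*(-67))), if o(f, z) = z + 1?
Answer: 125/53 ≈ 2.3585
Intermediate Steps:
o(f, z) = 1 + z
n(F, t) = (F + t)²
(-70 - 55)/(-124 + (n(-6, o(4, 3)) - 1*(-67))) = (-70 - 55)/(-124 + ((-6 + (1 + 3))² - 1*(-67))) = -125/(-124 + ((-6 + 4)² + 67)) = -125/(-124 + ((-2)² + 67)) = -125/(-124 + (4 + 67)) = -125/(-124 + 71) = -125/(-53) = -125*(-1/53) = 125/53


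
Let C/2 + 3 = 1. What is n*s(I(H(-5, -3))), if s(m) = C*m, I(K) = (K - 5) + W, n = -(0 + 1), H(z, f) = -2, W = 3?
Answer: -16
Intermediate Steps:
C = -4 (C = -6 + 2*1 = -6 + 2 = -4)
n = -1 (n = -1*1 = -1)
I(K) = -2 + K (I(K) = (K - 5) + 3 = (-5 + K) + 3 = -2 + K)
s(m) = -4*m
n*s(I(H(-5, -3))) = -(-4)*(-2 - 2) = -(-4)*(-4) = -1*16 = -16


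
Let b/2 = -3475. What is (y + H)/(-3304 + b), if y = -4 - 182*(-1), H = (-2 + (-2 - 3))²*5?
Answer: -141/3418 ≈ -0.041252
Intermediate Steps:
b = -6950 (b = 2*(-3475) = -6950)
H = 245 (H = (-2 - 5)²*5 = (-7)²*5 = 49*5 = 245)
y = 178 (y = -4 - 26*(-7) = -4 + 182 = 178)
(y + H)/(-3304 + b) = (178 + 245)/(-3304 - 6950) = 423/(-10254) = 423*(-1/10254) = -141/3418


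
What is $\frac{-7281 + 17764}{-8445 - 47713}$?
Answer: $- \frac{10483}{56158} \approx -0.18667$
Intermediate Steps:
$\frac{-7281 + 17764}{-8445 - 47713} = \frac{10483}{-56158} = 10483 \left(- \frac{1}{56158}\right) = - \frac{10483}{56158}$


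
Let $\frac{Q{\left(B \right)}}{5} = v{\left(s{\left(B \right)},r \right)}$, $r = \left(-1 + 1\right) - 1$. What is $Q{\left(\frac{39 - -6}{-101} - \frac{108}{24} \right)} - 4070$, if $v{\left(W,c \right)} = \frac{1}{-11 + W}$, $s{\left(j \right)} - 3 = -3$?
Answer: $- \frac{44775}{11} \approx -4070.5$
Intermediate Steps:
$s{\left(j \right)} = 0$ ($s{\left(j \right)} = 3 - 3 = 0$)
$r = -1$ ($r = 0 - 1 = -1$)
$Q{\left(B \right)} = - \frac{5}{11}$ ($Q{\left(B \right)} = \frac{5}{-11 + 0} = \frac{5}{-11} = 5 \left(- \frac{1}{11}\right) = - \frac{5}{11}$)
$Q{\left(\frac{39 - -6}{-101} - \frac{108}{24} \right)} - 4070 = - \frac{5}{11} - 4070 = - \frac{44775}{11}$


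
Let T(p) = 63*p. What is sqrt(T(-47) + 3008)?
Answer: sqrt(47) ≈ 6.8557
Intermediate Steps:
sqrt(T(-47) + 3008) = sqrt(63*(-47) + 3008) = sqrt(-2961 + 3008) = sqrt(47)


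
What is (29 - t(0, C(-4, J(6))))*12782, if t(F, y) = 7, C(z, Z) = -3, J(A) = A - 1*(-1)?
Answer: 281204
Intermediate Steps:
J(A) = 1 + A (J(A) = A + 1 = 1 + A)
(29 - t(0, C(-4, J(6))))*12782 = (29 - 1*7)*12782 = (29 - 7)*12782 = 22*12782 = 281204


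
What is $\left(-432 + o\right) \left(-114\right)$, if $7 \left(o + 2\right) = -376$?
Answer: $\frac{389196}{7} \approx 55599.0$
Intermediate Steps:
$o = - \frac{390}{7}$ ($o = -2 + \frac{1}{7} \left(-376\right) = -2 - \frac{376}{7} = - \frac{390}{7} \approx -55.714$)
$\left(-432 + o\right) \left(-114\right) = \left(-432 - \frac{390}{7}\right) \left(-114\right) = \left(- \frac{3414}{7}\right) \left(-114\right) = \frac{389196}{7}$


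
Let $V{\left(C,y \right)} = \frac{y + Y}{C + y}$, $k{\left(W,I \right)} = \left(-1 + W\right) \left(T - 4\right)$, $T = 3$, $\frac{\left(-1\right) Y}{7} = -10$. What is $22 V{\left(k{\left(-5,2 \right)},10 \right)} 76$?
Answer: $8360$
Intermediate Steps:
$Y = 70$ ($Y = \left(-7\right) \left(-10\right) = 70$)
$k{\left(W,I \right)} = 1 - W$ ($k{\left(W,I \right)} = \left(-1 + W\right) \left(3 - 4\right) = \left(-1 + W\right) \left(-1\right) = 1 - W$)
$V{\left(C,y \right)} = \frac{70 + y}{C + y}$ ($V{\left(C,y \right)} = \frac{y + 70}{C + y} = \frac{70 + y}{C + y}$)
$22 V{\left(k{\left(-5,2 \right)},10 \right)} 76 = 22 \frac{70 + 10}{\left(1 - -5\right) + 10} \cdot 76 = 22 \frac{1}{\left(1 + 5\right) + 10} \cdot 80 \cdot 76 = 22 \frac{1}{6 + 10} \cdot 80 \cdot 76 = 22 \cdot \frac{1}{16} \cdot 80 \cdot 76 = 22 \cdot 5 \cdot 76 = 110 \cdot 76 = 8360$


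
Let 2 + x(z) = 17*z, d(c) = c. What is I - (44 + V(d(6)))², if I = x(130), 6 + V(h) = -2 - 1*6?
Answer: 1308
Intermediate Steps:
x(z) = -2 + 17*z
V(h) = -14 (V(h) = -6 + (-2 - 1*6) = -6 + (-2 - 6) = -6 - 8 = -14)
I = 2208 (I = -2 + 17*130 = -2 + 2210 = 2208)
I - (44 + V(d(6)))² = 2208 - (44 - 14)² = 2208 - 1*30² = 2208 - 1*900 = 2208 - 900 = 1308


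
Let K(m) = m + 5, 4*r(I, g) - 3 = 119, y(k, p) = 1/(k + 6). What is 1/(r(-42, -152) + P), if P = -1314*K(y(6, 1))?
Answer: -1/6649 ≈ -0.00015040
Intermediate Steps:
y(k, p) = 1/(6 + k)
r(I, g) = 61/2 (r(I, g) = ¾ + (¼)*119 = ¾ + 119/4 = 61/2)
K(m) = 5 + m
P = -13359/2 (P = -1314*(5 + 1/(6 + 6)) = -1314*(5 + 1/12) = -1314*61/12 = -13359/2 ≈ -6679.5)
1/(r(-42, -152) + P) = 1/(61/2 - 13359/2) = 1/(-6649) = -1/6649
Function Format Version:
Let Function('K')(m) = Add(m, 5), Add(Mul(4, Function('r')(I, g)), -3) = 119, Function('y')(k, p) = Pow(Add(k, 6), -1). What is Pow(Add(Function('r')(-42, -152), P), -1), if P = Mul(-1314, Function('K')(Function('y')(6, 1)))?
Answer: Rational(-1, 6649) ≈ -0.00015040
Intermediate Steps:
Function('y')(k, p) = Pow(Add(6, k), -1)
Function('r')(I, g) = Rational(61, 2) (Function('r')(I, g) = Add(Rational(3, 4), Mul(Rational(1, 4), 119)) = Add(Rational(3, 4), Rational(119, 4)) = Rational(61, 2))
Function('K')(m) = Add(5, m)
P = Rational(-13359, 2) (P = Mul(-1314, Add(5, Pow(Add(6, 6), -1))) = Mul(-1314, Add(5, Pow(12, -1))) = Mul(-1314, Add(5, Rational(1, 12))) = Mul(-1314, Rational(61, 12)) = Rational(-13359, 2) ≈ -6679.5)
Pow(Add(Function('r')(-42, -152), P), -1) = Pow(Add(Rational(61, 2), Rational(-13359, 2)), -1) = Pow(-6649, -1) = Rational(-1, 6649)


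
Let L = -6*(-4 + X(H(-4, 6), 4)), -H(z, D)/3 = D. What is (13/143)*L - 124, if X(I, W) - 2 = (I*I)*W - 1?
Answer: -9122/11 ≈ -829.27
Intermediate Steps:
H(z, D) = -3*D
X(I, W) = 1 + W*I² (X(I, W) = 2 + ((I*I)*W - 1) = 2 + (I²*W - 1) = 2 + (W*I² - 1) = 2 + (-1 + W*I²) = 1 + W*I²)
L = -7758 (L = -6*(-4 + (1 + 4*(-3*6)²)) = -6*(-4 + (1 + 4*(-18)²)) = -6*(-4 + (1 + 4*324)) = -6*(-4 + (1 + 1296)) = -6*(-4 + 1297) = -6*1293 = -7758)
(13/143)*L - 124 = (13/143)*(-7758) - 124 = (13*(1/143))*(-7758) - 124 = (1/11)*(-7758) - 124 = -7758/11 - 124 = -9122/11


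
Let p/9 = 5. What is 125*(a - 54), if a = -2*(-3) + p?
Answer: -375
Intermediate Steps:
p = 45 (p = 9*5 = 45)
a = 51 (a = -2*(-3) + 45 = 6 + 45 = 51)
125*(a - 54) = 125*(51 - 54) = 125*(-3) = -375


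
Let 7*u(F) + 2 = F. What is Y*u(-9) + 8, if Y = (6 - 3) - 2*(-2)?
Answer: -3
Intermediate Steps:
u(F) = -2/7 + F/7
Y = 7 (Y = 3 + 4 = 7)
Y*u(-9) + 8 = 7*(-2/7 + (1/7)*(-9)) + 8 = 7*(-2/7 - 9/7) + 8 = 7*(-11/7) + 8 = -11 + 8 = -3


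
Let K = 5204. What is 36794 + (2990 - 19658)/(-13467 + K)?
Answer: 304045490/8263 ≈ 36796.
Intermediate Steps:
36794 + (2990 - 19658)/(-13467 + K) = 36794 + (2990 - 19658)/(-13467 + 5204) = 36794 - 16668/(-8263) = 36794 - 16668*(-1/8263) = 36794 + 16668/8263 = 304045490/8263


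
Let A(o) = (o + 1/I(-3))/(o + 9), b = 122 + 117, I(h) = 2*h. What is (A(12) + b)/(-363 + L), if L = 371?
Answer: 30185/1008 ≈ 29.945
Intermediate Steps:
b = 239
A(o) = (-⅙ + o)/(9 + o) (A(o) = (o + 1/(2*(-3)))/(o + 9) = (o + 1/(-6))/(9 + o) = (o - ⅙)/(9 + o) = (-⅙ + o)/(9 + o))
(A(12) + b)/(-363 + L) = ((-⅙ + 12)/(9 + 12) + 239)/(-363 + 371) = ((71/6)/21 + 239)/8 = ((1/21)*(71/6) + 239)*(⅛) = (71/126 + 239)*(⅛) = (30185/126)*(⅛) = 30185/1008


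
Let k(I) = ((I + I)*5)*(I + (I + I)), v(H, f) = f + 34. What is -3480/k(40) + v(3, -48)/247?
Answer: -12763/98800 ≈ -0.12918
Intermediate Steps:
v(H, f) = 34 + f
k(I) = 30*I**2 (k(I) = ((2*I)*5)*(I + 2*I) = (10*I)*(3*I) = 30*I**2)
-3480/k(40) + v(3, -48)/247 = -3480/(30*40**2) + (34 - 48)/247 = -3480/(30*1600) - 14*1/247 = -3480/48000 - 14/247 = -3480*1/48000 - 14/247 = -29/400 - 14/247 = -12763/98800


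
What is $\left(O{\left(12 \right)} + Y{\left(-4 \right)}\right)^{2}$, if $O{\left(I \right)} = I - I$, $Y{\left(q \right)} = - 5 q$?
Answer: $400$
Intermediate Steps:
$O{\left(I \right)} = 0$
$\left(O{\left(12 \right)} + Y{\left(-4 \right)}\right)^{2} = \left(0 - -20\right)^{2} = \left(0 + 20\right)^{2} = 20^{2} = 400$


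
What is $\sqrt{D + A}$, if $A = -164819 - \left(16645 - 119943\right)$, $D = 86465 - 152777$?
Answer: $i \sqrt{127833} \approx 357.54 i$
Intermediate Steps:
$D = -66312$ ($D = 86465 - 152777 = -66312$)
$A = -61521$ ($A = -164819 - -103298 = -164819 + 103298 = -61521$)
$\sqrt{D + A} = \sqrt{-66312 - 61521} = \sqrt{-127833} = i \sqrt{127833}$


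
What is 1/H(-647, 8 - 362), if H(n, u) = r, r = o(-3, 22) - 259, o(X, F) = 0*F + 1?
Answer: -1/258 ≈ -0.0038760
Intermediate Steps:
o(X, F) = 1 (o(X, F) = 0 + 1 = 1)
r = -258 (r = 1 - 259 = -258)
H(n, u) = -258
1/H(-647, 8 - 362) = 1/(-258) = -1/258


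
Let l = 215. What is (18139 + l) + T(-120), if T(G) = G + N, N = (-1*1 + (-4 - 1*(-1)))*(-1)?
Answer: 18238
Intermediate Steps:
N = 4 (N = (-1 + (-4 + 1))*(-1) = (-1 - 3)*(-1) = -4*(-1) = 4)
T(G) = 4 + G (T(G) = G + 4 = 4 + G)
(18139 + l) + T(-120) = (18139 + 215) + (4 - 120) = 18354 - 116 = 18238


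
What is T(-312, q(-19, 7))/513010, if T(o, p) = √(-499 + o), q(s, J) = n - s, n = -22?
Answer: I*√811/513010 ≈ 5.5512e-5*I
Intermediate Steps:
q(s, J) = -22 - s
T(-312, q(-19, 7))/513010 = √(-499 - 312)/513010 = √(-811)*(1/513010) = (I*√811)*(1/513010) = I*√811/513010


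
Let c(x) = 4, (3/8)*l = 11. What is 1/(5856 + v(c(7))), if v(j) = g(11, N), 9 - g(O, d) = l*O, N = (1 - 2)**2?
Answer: 3/16627 ≈ 0.00018043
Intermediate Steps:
l = 88/3 (l = (8/3)*11 = 88/3 ≈ 29.333)
N = 1 (N = (-1)**2 = 1)
g(O, d) = 9 - 88*O/3
v(j) = -941/3 (v(j) = 9 - 88/3*11 = 9 - 968/3 = -941/3)
1/(5856 + v(c(7))) = 1/(5856 - 941/3) = 1/(16627/3) = 3/16627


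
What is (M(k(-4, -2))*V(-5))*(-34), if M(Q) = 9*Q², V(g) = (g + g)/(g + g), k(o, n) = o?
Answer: -4896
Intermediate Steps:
V(g) = 1 (V(g) = (2*g)/((2*g)) = (2*g)*(1/(2*g)) = 1)
(M(k(-4, -2))*V(-5))*(-34) = ((9*(-4)²)*1)*(-34) = ((9*16)*1)*(-34) = (144*1)*(-34) = 144*(-34) = -4896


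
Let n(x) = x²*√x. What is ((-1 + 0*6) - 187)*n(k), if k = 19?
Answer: -67868*√19 ≈ -2.9583e+5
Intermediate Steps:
n(x) = x^(5/2)
((-1 + 0*6) - 187)*n(k) = ((-1 + 0*6) - 187)*19^(5/2) = ((-1 + 0) - 187)*(361*√19) = (-1 - 187)*(361*√19) = -67868*√19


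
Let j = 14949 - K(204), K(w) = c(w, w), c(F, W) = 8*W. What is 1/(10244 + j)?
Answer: 1/23561 ≈ 4.2443e-5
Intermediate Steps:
K(w) = 8*w
j = 13317 (j = 14949 - 8*204 = 14949 - 1*1632 = 14949 - 1632 = 13317)
1/(10244 + j) = 1/(10244 + 13317) = 1/23561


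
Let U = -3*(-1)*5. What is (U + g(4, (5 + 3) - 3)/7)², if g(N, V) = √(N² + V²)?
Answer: (105 + √41)²/49 ≈ 253.28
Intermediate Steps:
U = 15 (U = 3*5 = 15)
(U + g(4, (5 + 3) - 3)/7)² = (15 + √(4² + ((5 + 3) - 3)²)/7)² = (15 + √(16 + (8 - 3)²)*(⅐))² = (15 + √(16 + 5²)*(⅐))² = (15 + √(16 + 25)*(⅐))² = (15 + √41*(⅐))² = (15 + √41/7)²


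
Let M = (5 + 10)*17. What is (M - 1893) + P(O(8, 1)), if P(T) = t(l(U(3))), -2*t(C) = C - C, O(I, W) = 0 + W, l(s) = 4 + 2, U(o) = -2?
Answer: -1638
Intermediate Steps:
M = 255 (M = 15*17 = 255)
l(s) = 6
O(I, W) = W
t(C) = 0 (t(C) = -(C - C)/2 = -½*0 = 0)
P(T) = 0
(M - 1893) + P(O(8, 1)) = (255 - 1893) + 0 = -1638 + 0 = -1638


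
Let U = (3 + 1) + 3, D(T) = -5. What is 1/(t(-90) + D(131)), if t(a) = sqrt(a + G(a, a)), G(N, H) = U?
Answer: -5/108 - I*sqrt(83)/108 ≈ -0.046296 - 0.084356*I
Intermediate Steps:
U = 7 (U = 4 + 3 = 7)
G(N, H) = 7
t(a) = sqrt(7 + a) (t(a) = sqrt(a + 7) = sqrt(7 + a))
1/(t(-90) + D(131)) = 1/(sqrt(7 - 90) - 5) = 1/(sqrt(-83) - 5) = 1/(I*sqrt(83) - 5) = 1/(-5 + I*sqrt(83))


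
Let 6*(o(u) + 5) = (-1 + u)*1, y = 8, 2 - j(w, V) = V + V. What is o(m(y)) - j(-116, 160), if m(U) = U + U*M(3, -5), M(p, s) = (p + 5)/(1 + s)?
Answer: 623/2 ≈ 311.50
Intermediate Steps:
j(w, V) = 2 - 2*V (j(w, V) = 2 - (V + V) = 2 - 2*V)
M(p, s) = (5 + p)/(1 + s)
m(U) = -U (m(U) = U + U*((5 + 3)/(1 - 5)) = U + U*(8/(-4)) = U + U*(-1/4*8) = U + U*(-2) = U - 2*U = -U)
o(u) = -31/6 + u/6 (o(u) = -5 + ((-1 + u)*1)/6 = -5 + (-1 + u)/6 = -5 + (-1/6 + u/6) = -31/6 + u/6)
o(m(y)) - j(-116, 160) = (-31/6 + (-1*8)/6) - (2 - 2*160) = (-31/6 + (1/6)*(-8)) - (2 - 320) = (-31/6 - 4/3) - 1*(-318) = -13/2 + 318 = 623/2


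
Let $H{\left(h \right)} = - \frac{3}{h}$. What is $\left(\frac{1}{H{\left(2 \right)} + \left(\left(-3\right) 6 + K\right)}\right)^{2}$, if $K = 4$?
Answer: $\frac{4}{961} \approx 0.0041623$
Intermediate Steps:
$\left(\frac{1}{H{\left(2 \right)} + \left(\left(-3\right) 6 + K\right)}\right)^{2} = \left(\frac{1}{- \frac{3}{2} + \left(\left(-3\right) 6 + 4\right)}\right)^{2} = \left(\frac{1}{\left(-3\right) \frac{1}{2} + \left(-18 + 4\right)}\right)^{2} = \left(\frac{1}{- \frac{3}{2} - 14}\right)^{2} = \left(\frac{1}{- \frac{31}{2}}\right)^{2} = \left(- \frac{2}{31}\right)^{2} = \frac{4}{961}$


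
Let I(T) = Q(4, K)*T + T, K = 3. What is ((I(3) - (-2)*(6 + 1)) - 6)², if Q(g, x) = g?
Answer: 529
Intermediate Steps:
I(T) = 5*T (I(T) = 4*T + T = 5*T)
((I(3) - (-2)*(6 + 1)) - 6)² = ((5*3 - (-2)*(6 + 1)) - 6)² = ((15 - (-2)*7) - 6)² = ((15 - 1*(-14)) - 6)² = ((15 + 14) - 6)² = (29 - 6)² = 23² = 529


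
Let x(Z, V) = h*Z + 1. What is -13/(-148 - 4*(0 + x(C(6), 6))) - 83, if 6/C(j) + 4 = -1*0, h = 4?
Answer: -10611/128 ≈ -82.898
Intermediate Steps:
C(j) = -3/2 (C(j) = 6/(-4 - 1*0) = 6/(-4 + 0) = 6/(-4) = 6*(-¼) = -3/2)
x(Z, V) = 1 + 4*Z (x(Z, V) = 4*Z + 1 = 1 + 4*Z)
-13/(-148 - 4*(0 + x(C(6), 6))) - 83 = -13/(-148 - 4*(0 + (1 + 4*(-3/2)))) - 83 = -13/(-148 - 4*(0 + (1 - 6))) - 83 = -13/(-148 - 4*(0 - 5)) - 83 = -13/(-148 - 4*(-5)) - 83 = -13/(-148 + 20) - 83 = -13/(-128) - 83 = -1/128*(-13) - 83 = 13/128 - 83 = -10611/128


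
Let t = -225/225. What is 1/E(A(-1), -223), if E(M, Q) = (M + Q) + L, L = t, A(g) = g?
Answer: -1/225 ≈ -0.0044444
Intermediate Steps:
t = -1 (t = -225*1/225 = -1)
L = -1
E(M, Q) = -1 + M + Q (E(M, Q) = (M + Q) - 1 = -1 + M + Q)
1/E(A(-1), -223) = 1/(-1 - 1 - 223) = 1/(-225) = -1/225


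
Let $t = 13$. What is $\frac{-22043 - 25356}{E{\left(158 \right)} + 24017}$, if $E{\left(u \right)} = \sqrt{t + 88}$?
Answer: $- \frac{1138381783}{576816188} + \frac{47399 \sqrt{101}}{576816188} \approx -1.9727$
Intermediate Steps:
$E{\left(u \right)} = \sqrt{101}$ ($E{\left(u \right)} = \sqrt{13 + 88} = \sqrt{101}$)
$\frac{-22043 - 25356}{E{\left(158 \right)} + 24017} = \frac{-22043 - 25356}{\sqrt{101} + 24017} = - \frac{47399}{24017 + \sqrt{101}}$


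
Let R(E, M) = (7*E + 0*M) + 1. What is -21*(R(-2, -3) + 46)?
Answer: -693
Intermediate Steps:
R(E, M) = 1 + 7*E (R(E, M) = (7*E + 0) + 1 = 7*E + 1 = 1 + 7*E)
-21*(R(-2, -3) + 46) = -21*((1 + 7*(-2)) + 46) = -21*((1 - 14) + 46) = -21*(-13 + 46) = -21*33 = -693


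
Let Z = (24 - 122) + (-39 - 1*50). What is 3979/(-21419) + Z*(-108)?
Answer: 432574145/21419 ≈ 20196.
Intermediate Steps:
Z = -187 (Z = -98 + (-39 - 50) = -98 - 89 = -187)
3979/(-21419) + Z*(-108) = 3979/(-21419) - 187*(-108) = 3979*(-1/21419) + 20196 = -3979/21419 + 20196 = 432574145/21419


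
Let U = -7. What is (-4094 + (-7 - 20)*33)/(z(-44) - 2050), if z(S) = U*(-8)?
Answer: 5/2 ≈ 2.5000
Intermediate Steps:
z(S) = 56 (z(S) = -7*(-8) = 56)
(-4094 + (-7 - 20)*33)/(z(-44) - 2050) = (-4094 + (-7 - 20)*33)/(56 - 2050) = (-4094 - 27*33)/(-1994) = (-4094 - 891)*(-1/1994) = -4985*(-1/1994) = 5/2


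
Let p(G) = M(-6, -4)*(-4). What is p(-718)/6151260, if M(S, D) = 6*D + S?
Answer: 2/102521 ≈ 1.9508e-5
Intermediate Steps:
M(S, D) = S + 6*D
p(G) = 120 (p(G) = (-6 + 6*(-4))*(-4) = (-6 - 24)*(-4) = -30*(-4) = 120)
p(-718)/6151260 = 120/6151260 = 120*(1/6151260) = 2/102521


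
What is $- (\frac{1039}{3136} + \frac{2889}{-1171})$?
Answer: $\frac{7843235}{3672256} \approx 2.1358$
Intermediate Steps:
$- (\frac{1039}{3136} + \frac{2889}{-1171}) = - (1039 \cdot \frac{1}{3136} + 2889 \left(- \frac{1}{1171}\right)) = - (\frac{1039}{3136} - \frac{2889}{1171}) = \left(-1\right) \left(- \frac{7843235}{3672256}\right) = \frac{7843235}{3672256}$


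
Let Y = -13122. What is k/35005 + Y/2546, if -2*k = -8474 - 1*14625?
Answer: -429930583/89122730 ≈ -4.8240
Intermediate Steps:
k = 23099/2 (k = -(-8474 - 1*14625)/2 = -(-8474 - 14625)/2 = -1/2*(-23099) = 23099/2 ≈ 11550.)
k/35005 + Y/2546 = (23099/2)/35005 - 13122/2546 = (23099/2)*(1/35005) - 13122*1/2546 = 23099/70010 - 6561/1273 = -429930583/89122730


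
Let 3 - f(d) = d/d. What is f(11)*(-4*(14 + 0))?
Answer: -112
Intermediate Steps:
f(d) = 2 (f(d) = 3 - d/d = 3 - 1*1 = 3 - 1 = 2)
f(11)*(-4*(14 + 0)) = 2*(-4*(14 + 0)) = 2*(-4*14) = 2*(-56) = -112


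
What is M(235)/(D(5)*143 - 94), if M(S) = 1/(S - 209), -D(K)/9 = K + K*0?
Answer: -1/169754 ≈ -5.8909e-6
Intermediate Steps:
D(K) = -9*K (D(K) = -9*(K + K*0) = -9*(K + 0) = -9*K)
M(S) = 1/(-209 + S)
M(235)/(D(5)*143 - 94) = 1/((-209 + 235)*(-9*5*143 - 94)) = 1/(26*(-45*143 - 94)) = 1/(26*(-6435 - 94)) = (1/26)/(-6529) = (1/26)*(-1/6529) = -1/169754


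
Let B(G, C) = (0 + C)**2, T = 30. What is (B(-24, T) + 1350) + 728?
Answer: 2978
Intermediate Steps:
B(G, C) = C**2
(B(-24, T) + 1350) + 728 = (30**2 + 1350) + 728 = (900 + 1350) + 728 = 2250 + 728 = 2978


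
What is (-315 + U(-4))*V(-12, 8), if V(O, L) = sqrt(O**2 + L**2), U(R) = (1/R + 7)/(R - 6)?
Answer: -12627*sqrt(13)/10 ≈ -4552.7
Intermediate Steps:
U(R) = (7 + 1/R)/(-6 + R)
V(O, L) = sqrt(L**2 + O**2)
(-315 + U(-4))*V(-12, 8) = (-315 + (1 + 7*(-4))/((-4)*(-6 - 4)))*sqrt(8**2 + (-12)**2) = (-315 - 1/4*(1 - 28)/(-10))*sqrt(64 + 144) = (-315 - 1/4*(-1/10)*(-27))*sqrt(208) = (-315 - 27/40)*(4*sqrt(13)) = -12627*sqrt(13)/10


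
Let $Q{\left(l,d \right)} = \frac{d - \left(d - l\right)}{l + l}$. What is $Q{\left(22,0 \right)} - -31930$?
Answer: $\frac{63861}{2} \approx 31931.0$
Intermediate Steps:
$Q{\left(l,d \right)} = \frac{1}{2}$ ($Q{\left(l,d \right)} = \frac{l}{2 l} = l \frac{1}{2 l} = \frac{1}{2}$)
$Q{\left(22,0 \right)} - -31930 = \frac{1}{2} - -31930 = \frac{1}{2} + 31930 = \frac{63861}{2}$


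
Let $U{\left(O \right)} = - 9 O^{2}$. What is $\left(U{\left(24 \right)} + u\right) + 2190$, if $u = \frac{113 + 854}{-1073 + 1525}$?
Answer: $- \frac{1352321}{452} \approx -2991.9$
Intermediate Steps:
$u = \frac{967}{452} \approx 2.1394$
$\left(U{\left(24 \right)} + u\right) + 2190 = \left(- 9 \cdot 24^{2} + \frac{967}{452}\right) + 2190 = \left(\left(-9\right) 576 + \frac{967}{452}\right) + 2190 = \left(-5184 + \frac{967}{452}\right) + 2190 = - \frac{2342201}{452} + 2190 = - \frac{1352321}{452}$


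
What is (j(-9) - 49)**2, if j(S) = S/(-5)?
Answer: 55696/25 ≈ 2227.8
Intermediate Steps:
j(S) = -S/5 (j(S) = S*(-1/5) = -S/5)
(j(-9) - 49)**2 = (-1/5*(-9) - 49)**2 = (9/5 - 49)**2 = (-236/5)**2 = 55696/25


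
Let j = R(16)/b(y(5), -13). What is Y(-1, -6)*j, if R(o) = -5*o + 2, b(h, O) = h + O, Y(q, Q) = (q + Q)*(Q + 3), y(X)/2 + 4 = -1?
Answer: 1638/23 ≈ 71.217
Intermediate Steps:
y(X) = -10 (y(X) = -8 + 2*(-1) = -8 - 2 = -10)
Y(q, Q) = (3 + Q)*(Q + q) (Y(q, Q) = (Q + q)*(3 + Q) = (3 + Q)*(Q + q))
b(h, O) = O + h
R(o) = 2 - 5*o
j = 78/23 (j = (2 - 5*16)/(-13 - 10) = (2 - 80)/(-23) = -78*(-1/23) = 78/23 ≈ 3.3913)
Y(-1, -6)*j = ((-6)² + 3*(-6) + 3*(-1) - 6*(-1))*(78/23) = (36 - 18 - 3 + 6)*(78/23) = 21*(78/23) = 1638/23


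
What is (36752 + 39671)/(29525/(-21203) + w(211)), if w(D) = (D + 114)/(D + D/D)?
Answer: 343524136228/631675 ≈ 5.4383e+5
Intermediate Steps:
w(D) = (114 + D)/(1 + D) (w(D) = (114 + D)/(D + 1) = (114 + D)/(1 + D))
(36752 + 39671)/(29525/(-21203) + w(211)) = (36752 + 39671)/(29525/(-21203) + (114 + 211)/(1 + 211)) = 76423/(29525*(-1/21203) + 325/212) = 76423/(-29525/21203 + (1/212)*325) = 76423/(-29525/21203 + 325/212) = 76423/(631675/4495036) = 76423*(4495036/631675) = 343524136228/631675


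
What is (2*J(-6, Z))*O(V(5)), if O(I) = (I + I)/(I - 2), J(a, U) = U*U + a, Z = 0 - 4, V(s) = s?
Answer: 200/3 ≈ 66.667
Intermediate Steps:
Z = -4
J(a, U) = a + U² (J(a, U) = U² + a = a + U²)
O(I) = 2*I/(-2 + I) (O(I) = (2*I)/(-2 + I) = 2*I/(-2 + I))
(2*J(-6, Z))*O(V(5)) = (2*(-6 + (-4)²))*(2*5/(-2 + 5)) = (2*(-6 + 16))*(2*5/3) = (2*10)*(2*5*(⅓)) = 20*(10/3) = 200/3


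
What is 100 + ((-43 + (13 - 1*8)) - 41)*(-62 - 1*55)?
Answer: 9343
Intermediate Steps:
100 + ((-43 + (13 - 1*8)) - 41)*(-62 - 1*55) = 100 + ((-43 + (13 - 8)) - 41)*(-62 - 55) = 100 + ((-43 + 5) - 41)*(-117) = 100 + (-38 - 41)*(-117) = 100 - 79*(-117) = 100 + 9243 = 9343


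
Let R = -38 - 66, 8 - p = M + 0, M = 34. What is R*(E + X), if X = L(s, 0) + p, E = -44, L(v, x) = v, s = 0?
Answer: 7280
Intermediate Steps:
p = -26 (p = 8 - (34 + 0) = 8 - 1*34 = 8 - 34 = -26)
R = -104
X = -26 (X = 0 - 26 = -26)
R*(E + X) = -104*(-44 - 26) = -104*(-70) = 7280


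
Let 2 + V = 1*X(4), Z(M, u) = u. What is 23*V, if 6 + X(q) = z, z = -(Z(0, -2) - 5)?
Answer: -23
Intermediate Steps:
z = 7 (z = -(-2 - 5) = -1*(-7) = 7)
X(q) = 1 (X(q) = -6 + 7 = 1)
V = -1 (V = -2 + 1*1 = -2 + 1 = -1)
23*V = 23*(-1) = -23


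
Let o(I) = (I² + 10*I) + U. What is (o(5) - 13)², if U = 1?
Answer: 3969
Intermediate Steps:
o(I) = 1 + I² + 10*I (o(I) = (I² + 10*I) + 1 = 1 + I² + 10*I)
(o(5) - 13)² = ((1 + 5² + 10*5) - 13)² = ((1 + 25 + 50) - 13)² = (76 - 13)² = 63² = 3969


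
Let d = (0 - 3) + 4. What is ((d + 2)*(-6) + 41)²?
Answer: 529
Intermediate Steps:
d = 1 (d = -3 + 4 = 1)
((d + 2)*(-6) + 41)² = ((1 + 2)*(-6) + 41)² = (3*(-6) + 41)² = (-18 + 41)² = 23² = 529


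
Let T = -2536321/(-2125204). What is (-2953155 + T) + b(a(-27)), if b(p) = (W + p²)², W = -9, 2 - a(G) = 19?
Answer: -6109438288699/2125204 ≈ -2.8748e+6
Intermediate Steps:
a(G) = -17 (a(G) = 2 - 1*19 = 2 - 19 = -17)
b(p) = (-9 + p²)²
T = 2536321/2125204 (T = -2536321*(-1/2125204) = 2536321/2125204 ≈ 1.1934)
(-2953155 + T) + b(a(-27)) = (-2953155 + 2536321/2125204) + (-9 + (-17)²)² = -6276054282299/2125204 + (-9 + 289)² = -6276054282299/2125204 + 280² = -6276054282299/2125204 + 78400 = -6109438288699/2125204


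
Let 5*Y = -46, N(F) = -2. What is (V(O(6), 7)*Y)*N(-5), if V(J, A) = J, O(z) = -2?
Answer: -184/5 ≈ -36.800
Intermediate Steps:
Y = -46/5 (Y = (1/5)*(-46) = -46/5 ≈ -9.2000)
(V(O(6), 7)*Y)*N(-5) = -2*(-46/5)*(-2) = (92/5)*(-2) = -184/5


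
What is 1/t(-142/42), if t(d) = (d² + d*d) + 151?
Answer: 441/76673 ≈ 0.0057517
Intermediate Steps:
t(d) = 151 + 2*d² (t(d) = (d² + d²) + 151 = 2*d² + 151 = 151 + 2*d²)
1/t(-142/42) = 1/(151 + 2*(-142/42)²) = 1/(151 + 2*(-142*1/42)²) = 1/(151 + 2*(-71/21)²) = 1/(151 + 2*(5041/441)) = 1/(151 + 10082/441) = 1/(76673/441) = 441/76673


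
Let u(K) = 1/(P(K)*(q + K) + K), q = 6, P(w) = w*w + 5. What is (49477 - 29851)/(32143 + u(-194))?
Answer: 138887353452/227466432385 ≈ 0.61058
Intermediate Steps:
P(w) = 5 + w² (P(w) = w² + 5 = 5 + w²)
u(K) = 1/(K + (5 + K²)*(6 + K)) (u(K) = 1/((5 + K²)*(6 + K) + K) = 1/(K + (5 + K²)*(6 + K)))
(49477 - 29851)/(32143 + u(-194)) = (49477 - 29851)/(32143 + 1/(30 + (-194)³ + 6*(-194) + 6*(-194)²)) = 19626/(32143 + 1/(30 - 7301384 - 1164 + 6*37636)) = 19626/(32143 + 1/(30 - 7301384 - 1164 + 225816)) = 19626/(32143 + 1/(-7076702)) = 19626/(32143 - 1/7076702) = 19626/(227466432385/7076702) = 19626*(7076702/227466432385) = 138887353452/227466432385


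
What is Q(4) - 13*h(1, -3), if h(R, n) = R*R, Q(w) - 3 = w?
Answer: -6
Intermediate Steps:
Q(w) = 3 + w
h(R, n) = R²
Q(4) - 13*h(1, -3) = (3 + 4) - 13*1² = 7 - 13*1 = 7 - 13 = -6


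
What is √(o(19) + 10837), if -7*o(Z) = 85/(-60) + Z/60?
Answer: 3*√5900230/70 ≈ 104.10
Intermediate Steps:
o(Z) = 17/84 - Z/420 (o(Z) = -(85/(-60) + Z/60)/7 = -(85*(-1/60) + Z*(1/60))/7 = -(-17/12 + Z/60)/7 = 17/84 - Z/420)
√(o(19) + 10837) = √((17/84 - 1/420*19) + 10837) = √((17/84 - 19/420) + 10837) = √(11/70 + 10837) = √(758601/70) = 3*√5900230/70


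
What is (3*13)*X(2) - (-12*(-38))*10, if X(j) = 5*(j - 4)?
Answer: -4950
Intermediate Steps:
X(j) = -20 + 5*j (X(j) = 5*(-4 + j) = -20 + 5*j)
(3*13)*X(2) - (-12*(-38))*10 = (3*13)*(-20 + 5*2) - (-12*(-38))*10 = 39*(-20 + 10) - 456*10 = 39*(-10) - 1*4560 = -390 - 4560 = -4950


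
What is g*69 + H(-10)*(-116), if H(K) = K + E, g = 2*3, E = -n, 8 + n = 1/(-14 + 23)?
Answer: 5930/9 ≈ 658.89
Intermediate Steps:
n = -71/9 (n = -8 + 1/(-14 + 23) = -8 + 1/9 = -8 + ⅑ = -71/9 ≈ -7.8889)
E = 71/9 (E = -1*(-71/9) = 71/9 ≈ 7.8889)
g = 6
H(K) = 71/9 + K (H(K) = K + 71/9 = 71/9 + K)
g*69 + H(-10)*(-116) = 6*69 + (71/9 - 10)*(-116) = 414 - 19/9*(-116) = 414 + 2204/9 = 5930/9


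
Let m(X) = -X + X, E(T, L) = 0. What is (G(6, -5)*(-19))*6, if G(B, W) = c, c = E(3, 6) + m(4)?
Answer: 0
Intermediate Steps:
m(X) = 0
c = 0 (c = 0 + 0 = 0)
G(B, W) = 0
(G(6, -5)*(-19))*6 = (0*(-19))*6 = 0*6 = 0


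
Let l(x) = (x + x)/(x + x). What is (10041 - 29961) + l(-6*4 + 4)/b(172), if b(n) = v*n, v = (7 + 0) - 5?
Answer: -6852479/344 ≈ -19920.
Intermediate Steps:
v = 2 (v = 7 - 5 = 2)
l(x) = 1 (l(x) = (2*x)/((2*x)) = (2*x)*(1/(2*x)) = 1)
b(n) = 2*n
(10041 - 29961) + l(-6*4 + 4)/b(172) = (10041 - 29961) + 1/(2*172) = -19920 + 1/344 = -6852479/344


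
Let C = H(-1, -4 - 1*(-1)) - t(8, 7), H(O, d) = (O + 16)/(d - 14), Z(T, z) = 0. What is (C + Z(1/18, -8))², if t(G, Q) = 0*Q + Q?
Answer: 17956/289 ≈ 62.131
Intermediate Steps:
t(G, Q) = Q (t(G, Q) = 0 + Q = Q)
H(O, d) = (16 + O)/(-14 + d)
C = -134/17 (C = (16 - 1)/(-14 + (-4 - 1*(-1))) - 1*7 = 15/(-14 + (-4 + 1)) - 7 = 15/(-14 - 3) - 7 = 15/(-17) - 7 = -1/17*15 - 7 = -15/17 - 7 = -134/17 ≈ -7.8824)
(C + Z(1/18, -8))² = (-134/17 + 0)² = (-134/17)² = 17956/289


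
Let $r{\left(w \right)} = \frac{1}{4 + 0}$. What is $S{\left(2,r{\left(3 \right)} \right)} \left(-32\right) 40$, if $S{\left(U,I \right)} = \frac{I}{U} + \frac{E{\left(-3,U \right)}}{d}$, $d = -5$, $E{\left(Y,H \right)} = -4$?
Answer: $-1184$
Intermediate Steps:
$r{\left(w \right)} = \frac{1}{4}$
$S{\left(U,I \right)} = \frac{4}{5} + \frac{I}{U}$ ($S{\left(U,I \right)} = \frac{I}{U} - \frac{4}{-5} = \frac{I}{U} - - \frac{4}{5} = \frac{I}{U} + \frac{4}{5} = \frac{4}{5} + \frac{I}{U}$)
$S{\left(2,r{\left(3 \right)} \right)} \left(-32\right) 40 = \left(\frac{4}{5} + \frac{1}{4 \cdot 2}\right) \left(-32\right) 40 = \left(\frac{4}{5} + \frac{1}{4} \cdot \frac{1}{2}\right) \left(-32\right) 40 = \left(\frac{4}{5} + \frac{1}{8}\right) \left(-32\right) 40 = \frac{37}{40} \left(-32\right) 40 = \left(- \frac{148}{5}\right) 40 = -1184$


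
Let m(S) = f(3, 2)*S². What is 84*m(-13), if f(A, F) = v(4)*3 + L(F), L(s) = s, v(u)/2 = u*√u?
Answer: 709800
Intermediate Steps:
v(u) = 2*u^(3/2) (v(u) = 2*(u*√u) = 2*u^(3/2))
f(A, F) = 48 + F (f(A, F) = (2*4^(3/2))*3 + F = (2*8)*3 + F = 16*3 + F = 48 + F)
m(S) = 50*S² (m(S) = (48 + 2)*S² = 50*S²)
84*m(-13) = 84*(50*(-13)²) = 84*(50*169) = 84*8450 = 709800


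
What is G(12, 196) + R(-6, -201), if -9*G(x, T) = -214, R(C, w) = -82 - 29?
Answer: -785/9 ≈ -87.222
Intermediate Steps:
R(C, w) = -111
G(x, T) = 214/9 (G(x, T) = -⅑*(-214) = 214/9)
G(12, 196) + R(-6, -201) = 214/9 - 111 = -785/9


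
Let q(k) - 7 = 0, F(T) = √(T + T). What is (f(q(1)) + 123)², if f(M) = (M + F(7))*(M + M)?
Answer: 51585 + 6188*√14 ≈ 74738.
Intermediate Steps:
F(T) = √2*√T (F(T) = √(2*T) = √2*√T)
q(k) = 7 (q(k) = 7 + 0 = 7)
f(M) = 2*M*(M + √14) (f(M) = (M + √2*√7)*(M + M) = (M + √14)*(2*M) = 2*M*(M + √14))
(f(q(1)) + 123)² = (2*7*(7 + √14) + 123)² = ((98 + 14*√14) + 123)² = (221 + 14*√14)²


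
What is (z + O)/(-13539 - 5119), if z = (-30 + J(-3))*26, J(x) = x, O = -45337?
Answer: 46195/18658 ≈ 2.4759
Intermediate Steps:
z = -858 (z = (-30 - 3)*26 = -33*26 = -858)
(z + O)/(-13539 - 5119) = (-858 - 45337)/(-13539 - 5119) = -46195/(-18658) = -46195*(-1/18658) = 46195/18658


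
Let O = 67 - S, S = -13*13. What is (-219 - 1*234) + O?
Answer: -217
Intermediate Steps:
S = -169
O = 236 (O = 67 - 1*(-169) = 67 + 169 = 236)
(-219 - 1*234) + O = (-219 - 1*234) + 236 = (-219 - 234) + 236 = -453 + 236 = -217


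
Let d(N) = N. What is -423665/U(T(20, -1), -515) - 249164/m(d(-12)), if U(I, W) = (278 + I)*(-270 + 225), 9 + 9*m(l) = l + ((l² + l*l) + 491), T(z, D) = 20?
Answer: -2975046509/1016478 ≈ -2926.8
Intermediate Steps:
m(l) = 482/9 + l/9 + 2*l²/9 (m(l) = -1 + (l + ((l² + l*l) + 491))/9 = -1 + (l + ((l² + l²) + 491))/9 = -1 + (l + (2*l² + 491))/9 = -1 + (l + (491 + 2*l²))/9 = -1 + (491 + l + 2*l²)/9 = -1 + (491/9 + l/9 + 2*l²/9) = 482/9 + l/9 + 2*l²/9)
U(I, W) = -12510 - 45*I (U(I, W) = (278 + I)*(-45) = -12510 - 45*I)
-423665/U(T(20, -1), -515) - 249164/m(d(-12)) = -423665/(-12510 - 45*20) - 249164/(482/9 + (⅑)*(-12) + (2/9)*(-12)²) = -423665/(-12510 - 900) - 249164/(482/9 - 4/3 + (2/9)*144) = -423665/(-13410) - 249164/(482/9 - 4/3 + 32) = -423665*(-1/13410) - 249164/758/9 = 84733/2682 - 249164*9/758 = 84733/2682 - 1121238/379 = -2975046509/1016478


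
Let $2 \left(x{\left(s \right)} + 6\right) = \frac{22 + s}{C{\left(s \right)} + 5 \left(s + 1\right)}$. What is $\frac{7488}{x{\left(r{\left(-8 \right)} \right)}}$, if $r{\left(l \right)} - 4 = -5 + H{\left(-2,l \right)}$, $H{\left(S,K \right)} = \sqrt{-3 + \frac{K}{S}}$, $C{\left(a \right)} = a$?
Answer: $- \frac{37440}{19} \approx -1970.5$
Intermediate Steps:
$r{\left(l \right)} = -1 + \sqrt{-3 - \frac{l}{2}}$ ($r{\left(l \right)} = 4 + \left(-5 + \sqrt{-3 + \frac{l}{-2}}\right) = 4 + \left(-5 + \sqrt{-3 + l \left(- \frac{1}{2}\right)}\right) = 4 + \left(-5 + \sqrt{-3 - \frac{l}{2}}\right) = -1 + \sqrt{-3 - \frac{l}{2}}$)
$x{\left(s \right)} = -6 + \frac{22 + s}{2 \left(5 + 6 s\right)}$ ($x{\left(s \right)} = -6 + \frac{\left(22 + s\right) \frac{1}{s + 5 \left(s + 1\right)}}{2} = -6 + \frac{\left(22 + s\right) \frac{1}{s + 5 \left(1 + s\right)}}{2} = -6 + \frac{\left(22 + s\right) \frac{1}{s + \left(5 + 5 s\right)}}{2} = -6 + \frac{\left(22 + s\right) \frac{1}{5 + 6 s}}{2} = -6 + \frac{\frac{1}{5 + 6 s} \left(22 + s\right)}{2} = -6 + \frac{22 + s}{2 \left(5 + 6 s\right)}$)
$\frac{7488}{x{\left(r{\left(-8 \right)} \right)}} = \frac{7488}{\frac{1}{2} \frac{1}{5 + 6 \left(-1 + \frac{\sqrt{-12 - -16}}{2}\right)} \left(-38 - 71 \left(-1 + \frac{\sqrt{-12 - -16}}{2}\right)\right)} = \frac{7488}{\frac{1}{2} \frac{1}{5 + 6 \left(-1 + \frac{\sqrt{-12 + 16}}{2}\right)} \left(-38 - 71 \left(-1 + \frac{\sqrt{-12 + 16}}{2}\right)\right)} = \frac{7488}{\frac{1}{2} \frac{1}{5 + 6 \left(-1 + \frac{\sqrt{4}}{2}\right)} \left(-38 - 71 \left(-1 + \frac{\sqrt{4}}{2}\right)\right)} = \frac{7488}{\frac{1}{2} \frac{1}{5 + 6 \left(-1 + \frac{1}{2} \cdot 2\right)} \left(-38 - 71 \left(-1 + \frac{1}{2} \cdot 2\right)\right)} = \frac{7488}{\frac{1}{2} \frac{1}{5 + 6 \left(-1 + 1\right)} \left(-38 - 71 \left(-1 + 1\right)\right)} = \frac{7488}{\frac{1}{2} \frac{1}{5 + 6 \cdot 0} \left(-38 - 0\right)} = \frac{7488}{\frac{1}{2} \frac{1}{5 + 0} \left(-38 + 0\right)} = \frac{7488}{\frac{1}{2} \cdot \frac{1}{5} \left(-38\right)} = \frac{7488}{- \frac{19}{5}} = 7488 \left(- \frac{5}{19}\right) = - \frac{37440}{19}$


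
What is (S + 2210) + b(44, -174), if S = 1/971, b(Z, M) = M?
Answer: 1976957/971 ≈ 2036.0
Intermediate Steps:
S = 1/971 ≈ 0.0010299
(S + 2210) + b(44, -174) = (1/971 + 2210) - 174 = 2145911/971 - 174 = 1976957/971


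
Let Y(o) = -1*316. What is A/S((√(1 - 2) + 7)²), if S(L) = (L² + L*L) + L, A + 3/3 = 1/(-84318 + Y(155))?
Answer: -9022091/53917147625 + 22868377*I/215668590500 ≈ -0.00016733 + 0.00010603*I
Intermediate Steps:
Y(o) = -316
A = -84635/84634 (A = -1 + 1/(-84318 - 316) = -1 + 1/(-84634) = -1 - 1/84634 = -84635/84634 ≈ -1.0000)
S(L) = L + 2*L² (S(L) = (L² + L²) + L = 2*L² + L = L + 2*L²)
A/S((√(1 - 2) + 7)²) = -84635*1/((1 + 2*(√(1 - 2) + 7)²)*(√(1 - 2) + 7)²)/84634 = -84635*1/((1 + 2*(√(-1) + 7)²)*(√(-1) + 7)²)/84634 = -84635*1/((1 + 2*(I + 7)²)*(I + 7)²)/84634 = -84635*1/((1 + 2*(7 + I)²)*(7 + I)²)/84634 = -84635/(84634*(1 + 2*(7 + I)²)*(7 + I)²)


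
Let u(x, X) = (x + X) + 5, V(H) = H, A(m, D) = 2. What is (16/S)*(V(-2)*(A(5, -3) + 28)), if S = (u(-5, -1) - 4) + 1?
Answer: 240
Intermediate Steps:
u(x, X) = 5 + X + x (u(x, X) = (X + x) + 5 = 5 + X + x)
S = -4 (S = ((5 - 1 - 5) - 4) + 1 = (-1 - 4) + 1 = -5 + 1 = -4)
(16/S)*(V(-2)*(A(5, -3) + 28)) = (16/(-4))*(-2*(2 + 28)) = (16*(-¼))*(-2*30) = -4*(-60) = 240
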